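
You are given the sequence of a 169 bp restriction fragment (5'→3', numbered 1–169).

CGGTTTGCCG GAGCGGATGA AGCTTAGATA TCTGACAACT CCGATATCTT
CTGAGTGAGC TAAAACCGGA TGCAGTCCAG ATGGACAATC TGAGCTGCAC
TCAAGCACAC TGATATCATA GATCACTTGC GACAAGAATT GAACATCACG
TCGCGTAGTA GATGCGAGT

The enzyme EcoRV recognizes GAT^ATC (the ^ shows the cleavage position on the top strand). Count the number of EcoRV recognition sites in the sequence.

3

GATATC occurs starting at positions 27, 43, 112.
EcoRV cuts at 3 sites.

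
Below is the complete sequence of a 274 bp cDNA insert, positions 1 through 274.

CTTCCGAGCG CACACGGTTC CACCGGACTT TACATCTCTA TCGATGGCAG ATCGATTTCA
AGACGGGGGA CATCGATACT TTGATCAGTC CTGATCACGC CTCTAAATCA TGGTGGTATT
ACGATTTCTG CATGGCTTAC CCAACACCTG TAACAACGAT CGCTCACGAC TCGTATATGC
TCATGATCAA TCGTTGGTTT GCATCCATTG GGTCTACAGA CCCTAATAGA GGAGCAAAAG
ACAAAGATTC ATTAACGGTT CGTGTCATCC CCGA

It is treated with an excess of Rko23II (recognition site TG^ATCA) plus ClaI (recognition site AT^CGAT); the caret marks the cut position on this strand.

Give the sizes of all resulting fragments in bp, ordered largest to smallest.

Rko23II sites (TGATCA) start at positions 82, 92, 184.
Rko23II cuts after base 2 of each site, so after positions 83, 93, 185.
ClaI sites (ATCGAT) start at positions 40, 51, 72.
ClaI cuts after base 2 of each site, so after positions 41, 52, 73.
Combined cut positions: 41, 52, 73, 83, 93, 185.
Linear molecule, 6 cuts → 7 fragments:
  1–41 → 41 bp
  42–52 → 11 bp
  53–73 → 21 bp
  74–83 → 10 bp
  84–93 → 10 bp
  94–185 → 92 bp
  186–274 → 89 bp
Sorted largest to smallest: 92, 89, 41, 21, 11, 10, 10 bp.

92, 89, 41, 21, 11, 10, 10 bp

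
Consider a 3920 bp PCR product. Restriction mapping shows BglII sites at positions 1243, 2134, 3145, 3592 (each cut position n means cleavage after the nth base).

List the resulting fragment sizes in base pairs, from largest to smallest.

1243, 1011, 891, 447, 328 bp

Linear molecule, 4 cuts → 5 fragments:
  1243 − 0 = 1243 bp
  2134 − 1243 = 891 bp
  3145 − 2134 = 1011 bp
  3592 − 3145 = 447 bp
  3920 − 3592 = 328 bp
Sorted largest to smallest: 1243, 1011, 891, 447, 328 bp.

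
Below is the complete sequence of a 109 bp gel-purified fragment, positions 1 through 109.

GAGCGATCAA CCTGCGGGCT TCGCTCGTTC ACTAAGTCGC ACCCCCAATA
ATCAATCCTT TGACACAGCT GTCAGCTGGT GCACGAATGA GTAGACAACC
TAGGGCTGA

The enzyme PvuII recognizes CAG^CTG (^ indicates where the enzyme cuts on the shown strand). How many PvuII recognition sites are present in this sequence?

2

CAGCTG occurs starting at positions 66, 73.
PvuII cuts at 2 sites.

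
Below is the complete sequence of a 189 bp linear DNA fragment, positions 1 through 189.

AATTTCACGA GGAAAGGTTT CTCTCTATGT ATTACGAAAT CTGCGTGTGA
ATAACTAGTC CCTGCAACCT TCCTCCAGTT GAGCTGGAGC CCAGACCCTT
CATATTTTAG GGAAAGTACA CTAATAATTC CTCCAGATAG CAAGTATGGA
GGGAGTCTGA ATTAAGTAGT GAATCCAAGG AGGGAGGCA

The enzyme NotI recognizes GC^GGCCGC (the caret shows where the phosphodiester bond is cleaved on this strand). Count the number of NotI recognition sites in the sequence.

No occurrence of GCGGCCGC is present in the sequence.
NotI does not cut: 0 sites.

0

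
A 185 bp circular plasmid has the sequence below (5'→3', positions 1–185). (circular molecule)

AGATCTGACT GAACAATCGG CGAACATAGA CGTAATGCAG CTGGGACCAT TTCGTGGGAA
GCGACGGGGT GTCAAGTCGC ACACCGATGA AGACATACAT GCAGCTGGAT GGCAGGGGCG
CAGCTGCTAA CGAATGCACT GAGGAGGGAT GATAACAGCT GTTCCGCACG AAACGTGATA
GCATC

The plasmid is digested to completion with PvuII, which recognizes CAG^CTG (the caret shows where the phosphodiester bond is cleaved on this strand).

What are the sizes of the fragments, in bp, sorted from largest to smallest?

67, 64, 35, 19 bp

PvuII sites (CAGCTG) start at positions 38, 102, 121, 156.
PvuII cuts after base 3 of each site, so after positions 40, 104, 123, 158.
Circular molecule, 4 cuts → 4 fragments:
  41–104 → 64 bp
  105–123 → 19 bp
  124–158 → 35 bp
  159–185 then 1–40 → 27 + 40 = 67 bp
Sorted largest to smallest: 67, 64, 35, 19 bp.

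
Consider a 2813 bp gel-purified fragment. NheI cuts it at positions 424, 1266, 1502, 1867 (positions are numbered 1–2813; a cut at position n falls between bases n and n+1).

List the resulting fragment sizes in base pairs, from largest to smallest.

946, 842, 424, 365, 236 bp

Linear molecule, 4 cuts → 5 fragments:
  424 − 0 = 424 bp
  1266 − 424 = 842 bp
  1502 − 1266 = 236 bp
  1867 − 1502 = 365 bp
  2813 − 1867 = 946 bp
Sorted largest to smallest: 946, 842, 424, 365, 236 bp.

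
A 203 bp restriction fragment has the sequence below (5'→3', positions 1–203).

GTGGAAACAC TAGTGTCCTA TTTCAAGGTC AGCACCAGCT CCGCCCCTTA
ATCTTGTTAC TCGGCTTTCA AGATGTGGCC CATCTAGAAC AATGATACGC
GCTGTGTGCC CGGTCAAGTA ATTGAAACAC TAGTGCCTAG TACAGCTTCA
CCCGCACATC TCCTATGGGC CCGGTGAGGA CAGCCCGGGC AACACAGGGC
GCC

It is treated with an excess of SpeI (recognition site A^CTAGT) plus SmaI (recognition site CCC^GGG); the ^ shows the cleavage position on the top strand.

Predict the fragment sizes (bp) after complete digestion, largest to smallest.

SpeI sites (ACTAGT) start at positions 9, 129.
SpeI cuts after the first base of each site, so after positions 9, 129.
The SmaI site (CCCGGG) starts at position 184.
SmaI cuts after base 3 of each site, so after position 186.
Combined cut positions: 9, 129, 186.
Linear molecule, 3 cuts → 4 fragments:
  1–9 → 9 bp
  10–129 → 120 bp
  130–186 → 57 bp
  187–203 → 17 bp
Sorted largest to smallest: 120, 57, 17, 9 bp.

120, 57, 17, 9 bp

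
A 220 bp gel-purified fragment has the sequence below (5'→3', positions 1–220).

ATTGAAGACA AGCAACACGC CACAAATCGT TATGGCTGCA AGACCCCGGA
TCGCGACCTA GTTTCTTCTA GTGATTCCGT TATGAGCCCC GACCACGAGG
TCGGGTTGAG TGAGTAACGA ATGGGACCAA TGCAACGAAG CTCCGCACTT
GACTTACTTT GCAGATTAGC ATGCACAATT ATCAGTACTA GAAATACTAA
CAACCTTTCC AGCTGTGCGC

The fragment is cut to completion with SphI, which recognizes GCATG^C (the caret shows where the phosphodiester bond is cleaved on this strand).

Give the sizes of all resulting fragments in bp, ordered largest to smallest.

The SphI site (GCATGC) starts at position 169.
SphI cuts after base 5 of each site (before the last base), so after position 173.
Linear molecule, 1 cut → 2 fragments:
  1–173 → 173 bp
  174–220 → 47 bp
Sorted largest to smallest: 173, 47 bp.

173, 47 bp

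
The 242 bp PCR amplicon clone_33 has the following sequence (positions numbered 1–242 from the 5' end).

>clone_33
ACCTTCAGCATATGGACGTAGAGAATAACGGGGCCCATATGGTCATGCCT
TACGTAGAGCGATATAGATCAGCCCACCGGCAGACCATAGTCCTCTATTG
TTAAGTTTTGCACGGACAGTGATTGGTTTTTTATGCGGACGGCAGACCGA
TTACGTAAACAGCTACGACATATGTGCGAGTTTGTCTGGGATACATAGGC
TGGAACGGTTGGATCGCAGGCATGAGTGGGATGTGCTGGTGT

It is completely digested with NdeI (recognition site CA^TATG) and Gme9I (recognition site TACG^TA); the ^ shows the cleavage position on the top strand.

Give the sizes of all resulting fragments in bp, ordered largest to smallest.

NdeI sites (CATATG) start at positions 9, 36, 169.
NdeI cuts after base 2 of each site, so after positions 10, 37, 170.
Gme9I sites (TACGTA) start at positions 51, 152.
Gme9I cuts after base 4 of each site, so after positions 54, 155.
Combined cut positions: 10, 37, 54, 155, 170.
Linear molecule, 5 cuts → 6 fragments:
  1–10 → 10 bp
  11–37 → 27 bp
  38–54 → 17 bp
  55–155 → 101 bp
  156–170 → 15 bp
  171–242 → 72 bp
Sorted largest to smallest: 101, 72, 27, 17, 15, 10 bp.

101, 72, 27, 17, 15, 10 bp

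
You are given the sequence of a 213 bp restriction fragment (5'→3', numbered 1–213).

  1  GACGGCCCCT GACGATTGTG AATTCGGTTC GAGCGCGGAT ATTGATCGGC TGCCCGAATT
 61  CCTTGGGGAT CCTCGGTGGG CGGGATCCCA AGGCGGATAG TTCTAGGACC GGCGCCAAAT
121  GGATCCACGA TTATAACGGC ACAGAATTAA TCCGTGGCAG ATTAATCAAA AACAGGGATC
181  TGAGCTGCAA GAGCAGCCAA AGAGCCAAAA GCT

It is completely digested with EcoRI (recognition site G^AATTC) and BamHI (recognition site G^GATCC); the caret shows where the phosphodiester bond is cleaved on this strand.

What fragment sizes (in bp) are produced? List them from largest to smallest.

EcoRI sites (GAATTC) start at positions 20, 56.
EcoRI cuts after the first base of each site, so after positions 20, 56.
BamHI sites (GGATCC) start at positions 67, 83, 121.
BamHI cuts after the first base of each site, so after positions 67, 83, 121.
Combined cut positions: 20, 56, 67, 83, 121.
Linear molecule, 5 cuts → 6 fragments:
  1–20 → 20 bp
  21–56 → 36 bp
  57–67 → 11 bp
  68–83 → 16 bp
  84–121 → 38 bp
  122–213 → 92 bp
Sorted largest to smallest: 92, 38, 36, 20, 16, 11 bp.

92, 38, 36, 20, 16, 11 bp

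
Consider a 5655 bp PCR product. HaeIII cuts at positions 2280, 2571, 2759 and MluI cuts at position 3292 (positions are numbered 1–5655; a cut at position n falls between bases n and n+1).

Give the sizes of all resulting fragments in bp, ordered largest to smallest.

Combined cut positions (sorted): 2280, 2571, 2759, 3292.
Linear molecule, 4 cuts → 5 fragments:
  2280 − 0 = 2280 bp
  2571 − 2280 = 291 bp
  2759 − 2571 = 188 bp
  3292 − 2759 = 533 bp
  5655 − 3292 = 2363 bp
Sorted largest to smallest: 2363, 2280, 533, 291, 188 bp.

2363, 2280, 533, 291, 188 bp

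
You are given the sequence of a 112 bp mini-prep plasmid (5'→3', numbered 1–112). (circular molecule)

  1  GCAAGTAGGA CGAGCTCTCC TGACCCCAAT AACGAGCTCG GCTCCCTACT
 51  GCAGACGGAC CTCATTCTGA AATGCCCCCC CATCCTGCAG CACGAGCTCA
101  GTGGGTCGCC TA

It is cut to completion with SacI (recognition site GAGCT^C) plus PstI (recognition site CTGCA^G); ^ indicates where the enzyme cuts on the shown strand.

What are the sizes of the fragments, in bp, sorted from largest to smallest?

SacI sites (GAGCTC) start at positions 12, 34, 94.
SacI cuts after base 5 of each site (before the last base), so after positions 16, 38, 98.
PstI sites (CTGCAG) start at positions 49, 85.
PstI cuts after base 5 of each site (before the last base), so after positions 53, 89.
Combined cut positions: 16, 38, 53, 89, 98.
Circular molecule, 5 cuts → 5 fragments:
  17–38 → 22 bp
  39–53 → 15 bp
  54–89 → 36 bp
  90–98 → 9 bp
  99–112 then 1–16 → 14 + 16 = 30 bp
Sorted largest to smallest: 36, 30, 22, 15, 9 bp.

36, 30, 22, 15, 9 bp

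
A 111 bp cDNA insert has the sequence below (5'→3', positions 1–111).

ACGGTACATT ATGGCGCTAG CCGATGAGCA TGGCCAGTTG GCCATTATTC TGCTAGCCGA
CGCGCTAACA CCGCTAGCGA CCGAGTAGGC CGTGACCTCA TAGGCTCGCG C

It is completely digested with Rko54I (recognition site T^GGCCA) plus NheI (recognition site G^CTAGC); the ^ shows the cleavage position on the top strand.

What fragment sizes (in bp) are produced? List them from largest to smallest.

38, 21, 16, 15, 13, 8 bp

Rko54I sites (TGGCCA) start at positions 31, 39.
Rko54I cuts after the first base of each site, so after positions 31, 39.
NheI sites (GCTAGC) start at positions 16, 52, 73.
NheI cuts after the first base of each site, so after positions 16, 52, 73.
Combined cut positions: 16, 31, 39, 52, 73.
Linear molecule, 5 cuts → 6 fragments:
  1–16 → 16 bp
  17–31 → 15 bp
  32–39 → 8 bp
  40–52 → 13 bp
  53–73 → 21 bp
  74–111 → 38 bp
Sorted largest to smallest: 38, 21, 16, 15, 13, 8 bp.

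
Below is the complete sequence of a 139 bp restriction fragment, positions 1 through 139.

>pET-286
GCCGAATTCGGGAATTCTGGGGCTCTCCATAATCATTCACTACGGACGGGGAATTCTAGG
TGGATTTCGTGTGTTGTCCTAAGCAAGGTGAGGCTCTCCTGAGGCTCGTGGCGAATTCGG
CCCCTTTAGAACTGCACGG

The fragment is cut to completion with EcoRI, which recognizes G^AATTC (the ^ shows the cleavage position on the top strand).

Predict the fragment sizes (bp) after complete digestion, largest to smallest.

62, 39, 26, 8, 4 bp

EcoRI sites (GAATTC) start at positions 4, 12, 51, 113.
EcoRI cuts after the first base of each site, so after positions 4, 12, 51, 113.
Linear molecule, 4 cuts → 5 fragments:
  1–4 → 4 bp
  5–12 → 8 bp
  13–51 → 39 bp
  52–113 → 62 bp
  114–139 → 26 bp
Sorted largest to smallest: 62, 39, 26, 8, 4 bp.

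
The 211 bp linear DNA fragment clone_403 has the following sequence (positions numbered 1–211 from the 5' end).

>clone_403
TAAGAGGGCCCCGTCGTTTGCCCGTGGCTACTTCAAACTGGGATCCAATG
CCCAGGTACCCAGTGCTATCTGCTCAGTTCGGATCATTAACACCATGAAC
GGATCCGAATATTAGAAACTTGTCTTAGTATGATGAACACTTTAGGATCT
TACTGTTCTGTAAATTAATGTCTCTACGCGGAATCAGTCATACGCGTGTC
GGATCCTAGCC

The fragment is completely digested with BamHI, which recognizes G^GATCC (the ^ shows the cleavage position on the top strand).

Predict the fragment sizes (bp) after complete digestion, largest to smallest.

100, 60, 41, 10 bp

BamHI sites (GGATCC) start at positions 41, 101, 201.
BamHI cuts after the first base of each site, so after positions 41, 101, 201.
Linear molecule, 3 cuts → 4 fragments:
  1–41 → 41 bp
  42–101 → 60 bp
  102–201 → 100 bp
  202–211 → 10 bp
Sorted largest to smallest: 100, 60, 41, 10 bp.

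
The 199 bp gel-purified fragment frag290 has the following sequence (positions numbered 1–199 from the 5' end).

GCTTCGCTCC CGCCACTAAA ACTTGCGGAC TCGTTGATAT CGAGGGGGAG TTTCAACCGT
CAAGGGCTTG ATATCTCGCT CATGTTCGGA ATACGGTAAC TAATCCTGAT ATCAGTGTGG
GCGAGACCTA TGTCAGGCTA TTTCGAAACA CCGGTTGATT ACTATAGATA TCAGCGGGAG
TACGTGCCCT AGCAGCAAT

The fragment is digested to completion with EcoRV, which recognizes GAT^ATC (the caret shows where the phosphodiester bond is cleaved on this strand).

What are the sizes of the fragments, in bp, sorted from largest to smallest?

EcoRV sites (GATATC) start at positions 36, 70, 108, 167.
EcoRV cuts after base 3 of each site, so after positions 38, 72, 110, 169.
Linear molecule, 4 cuts → 5 fragments:
  1–38 → 38 bp
  39–72 → 34 bp
  73–110 → 38 bp
  111–169 → 59 bp
  170–199 → 30 bp
Sorted largest to smallest: 59, 38, 38, 34, 30 bp.

59, 38, 38, 34, 30 bp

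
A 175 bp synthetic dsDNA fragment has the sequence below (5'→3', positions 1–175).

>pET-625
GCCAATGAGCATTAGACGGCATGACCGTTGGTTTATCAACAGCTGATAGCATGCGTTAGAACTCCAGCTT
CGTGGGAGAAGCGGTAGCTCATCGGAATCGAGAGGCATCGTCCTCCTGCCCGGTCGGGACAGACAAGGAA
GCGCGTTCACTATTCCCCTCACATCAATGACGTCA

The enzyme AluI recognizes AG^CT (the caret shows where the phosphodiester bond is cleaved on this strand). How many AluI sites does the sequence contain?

3

AGCT occurs starting at positions 41, 66, 86.
AluI cuts at 3 sites.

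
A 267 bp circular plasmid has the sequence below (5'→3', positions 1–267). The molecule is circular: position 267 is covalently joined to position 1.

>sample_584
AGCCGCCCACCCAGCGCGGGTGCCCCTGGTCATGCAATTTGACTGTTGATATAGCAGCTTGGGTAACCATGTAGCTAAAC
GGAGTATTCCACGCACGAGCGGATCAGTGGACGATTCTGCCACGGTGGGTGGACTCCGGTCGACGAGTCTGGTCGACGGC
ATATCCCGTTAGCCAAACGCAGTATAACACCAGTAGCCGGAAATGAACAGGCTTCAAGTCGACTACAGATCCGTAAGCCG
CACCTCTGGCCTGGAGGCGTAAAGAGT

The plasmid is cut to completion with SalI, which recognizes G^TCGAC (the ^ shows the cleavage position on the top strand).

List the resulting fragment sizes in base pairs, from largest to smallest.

SalI sites (GTCGAC) start at positions 139, 152, 218.
SalI cuts after the first base of each site, so after positions 139, 152, 218.
Circular molecule, 3 cuts → 3 fragments:
  140–152 → 13 bp
  153–218 → 66 bp
  219–267 then 1–139 → 49 + 139 = 188 bp
Sorted largest to smallest: 188, 66, 13 bp.

188, 66, 13 bp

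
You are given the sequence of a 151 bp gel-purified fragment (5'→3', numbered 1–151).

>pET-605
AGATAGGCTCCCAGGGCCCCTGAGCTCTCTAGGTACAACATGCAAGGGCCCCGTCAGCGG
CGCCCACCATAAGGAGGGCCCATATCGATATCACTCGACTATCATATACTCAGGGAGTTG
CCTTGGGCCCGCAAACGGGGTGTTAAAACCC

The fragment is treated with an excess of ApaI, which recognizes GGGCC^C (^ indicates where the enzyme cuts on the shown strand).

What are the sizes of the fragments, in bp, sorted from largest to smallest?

ApaI sites (GGGCCC) start at positions 14, 46, 76, 125.
ApaI cuts after base 5 of each site (before the last base), so after positions 18, 50, 80, 129.
Linear molecule, 4 cuts → 5 fragments:
  1–18 → 18 bp
  19–50 → 32 bp
  51–80 → 30 bp
  81–129 → 49 bp
  130–151 → 22 bp
Sorted largest to smallest: 49, 32, 30, 22, 18 bp.

49, 32, 30, 22, 18 bp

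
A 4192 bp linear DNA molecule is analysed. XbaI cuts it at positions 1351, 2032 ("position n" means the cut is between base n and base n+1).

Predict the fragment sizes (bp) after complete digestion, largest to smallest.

2160, 1351, 681 bp

Linear molecule, 2 cuts → 3 fragments:
  1351 − 0 = 1351 bp
  2032 − 1351 = 681 bp
  4192 − 2032 = 2160 bp
Sorted largest to smallest: 2160, 1351, 681 bp.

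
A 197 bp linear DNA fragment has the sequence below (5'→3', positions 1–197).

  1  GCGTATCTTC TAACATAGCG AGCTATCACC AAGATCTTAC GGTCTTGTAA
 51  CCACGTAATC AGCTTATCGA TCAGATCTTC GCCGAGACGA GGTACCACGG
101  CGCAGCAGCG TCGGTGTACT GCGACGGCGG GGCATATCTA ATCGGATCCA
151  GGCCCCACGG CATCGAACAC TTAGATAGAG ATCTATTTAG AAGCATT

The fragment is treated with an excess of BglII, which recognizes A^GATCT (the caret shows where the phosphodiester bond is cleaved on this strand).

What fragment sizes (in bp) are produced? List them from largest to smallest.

BglII sites (AGATCT) start at positions 32, 73, 179.
BglII cuts after the first base of each site, so after positions 32, 73, 179.
Linear molecule, 3 cuts → 4 fragments:
  1–32 → 32 bp
  33–73 → 41 bp
  74–179 → 106 bp
  180–197 → 18 bp
Sorted largest to smallest: 106, 41, 32, 18 bp.

106, 41, 32, 18 bp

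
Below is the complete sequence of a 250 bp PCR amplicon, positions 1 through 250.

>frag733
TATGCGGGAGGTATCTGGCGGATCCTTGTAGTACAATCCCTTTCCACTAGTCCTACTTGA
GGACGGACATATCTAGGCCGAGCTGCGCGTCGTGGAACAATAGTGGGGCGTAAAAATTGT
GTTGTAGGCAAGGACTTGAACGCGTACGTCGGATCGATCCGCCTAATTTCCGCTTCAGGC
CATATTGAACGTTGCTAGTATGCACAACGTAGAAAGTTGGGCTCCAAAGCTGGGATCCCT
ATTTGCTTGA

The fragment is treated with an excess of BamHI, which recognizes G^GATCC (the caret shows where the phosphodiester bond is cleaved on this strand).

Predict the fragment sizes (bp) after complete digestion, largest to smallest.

BamHI sites (GGATCC) start at positions 20, 233.
BamHI cuts after the first base of each site, so after positions 20, 233.
Linear molecule, 2 cuts → 3 fragments:
  1–20 → 20 bp
  21–233 → 213 bp
  234–250 → 17 bp
Sorted largest to smallest: 213, 20, 17 bp.

213, 20, 17 bp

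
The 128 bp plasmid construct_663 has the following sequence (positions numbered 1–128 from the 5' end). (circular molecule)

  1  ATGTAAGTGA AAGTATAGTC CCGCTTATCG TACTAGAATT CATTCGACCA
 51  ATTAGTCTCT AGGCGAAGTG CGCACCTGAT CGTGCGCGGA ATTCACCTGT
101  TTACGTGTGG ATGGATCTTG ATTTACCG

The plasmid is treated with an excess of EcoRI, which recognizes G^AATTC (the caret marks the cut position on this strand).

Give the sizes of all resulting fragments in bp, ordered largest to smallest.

75, 53 bp

EcoRI sites (GAATTC) start at positions 36, 89.
EcoRI cuts after the first base of each site, so after positions 36, 89.
Circular molecule, 2 cuts → 2 fragments:
  37–89 → 53 bp
  90–128 then 1–36 → 39 + 36 = 75 bp
Sorted largest to smallest: 75, 53 bp.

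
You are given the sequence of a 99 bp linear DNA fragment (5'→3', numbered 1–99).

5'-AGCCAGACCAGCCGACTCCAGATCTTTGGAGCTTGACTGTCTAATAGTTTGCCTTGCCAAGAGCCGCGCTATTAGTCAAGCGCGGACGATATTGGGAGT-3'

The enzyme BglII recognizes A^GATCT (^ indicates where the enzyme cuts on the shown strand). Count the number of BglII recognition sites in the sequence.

1

AGATCT occurs starting at position 20.
BglII cuts at 1 site.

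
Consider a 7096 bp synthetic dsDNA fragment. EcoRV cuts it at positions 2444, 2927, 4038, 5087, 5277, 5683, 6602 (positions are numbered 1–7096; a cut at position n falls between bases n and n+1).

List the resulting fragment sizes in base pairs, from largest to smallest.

Linear molecule, 7 cuts → 8 fragments:
  2444 − 0 = 2444 bp
  2927 − 2444 = 483 bp
  4038 − 2927 = 1111 bp
  5087 − 4038 = 1049 bp
  5277 − 5087 = 190 bp
  5683 − 5277 = 406 bp
  6602 − 5683 = 919 bp
  7096 − 6602 = 494 bp
Sorted largest to smallest: 2444, 1111, 1049, 919, 494, 483, 406, 190 bp.

2444, 1111, 1049, 919, 494, 483, 406, 190 bp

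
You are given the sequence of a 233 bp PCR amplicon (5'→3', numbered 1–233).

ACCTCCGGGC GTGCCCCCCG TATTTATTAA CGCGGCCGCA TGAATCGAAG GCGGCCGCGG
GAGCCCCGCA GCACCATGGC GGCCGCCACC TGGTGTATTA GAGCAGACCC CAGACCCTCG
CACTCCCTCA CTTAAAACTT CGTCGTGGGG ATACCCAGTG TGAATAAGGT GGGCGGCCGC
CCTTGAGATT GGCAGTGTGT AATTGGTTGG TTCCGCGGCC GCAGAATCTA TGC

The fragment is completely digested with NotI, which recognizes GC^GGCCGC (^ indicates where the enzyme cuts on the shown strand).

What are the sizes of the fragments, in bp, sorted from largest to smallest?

94, 42, 33, 28, 19, 17 bp

NotI sites (GCGGCCGC) start at positions 32, 51, 79, 173, 215.
NotI cuts after base 2 of each site, so after positions 33, 52, 80, 174, 216.
Linear molecule, 5 cuts → 6 fragments:
  1–33 → 33 bp
  34–52 → 19 bp
  53–80 → 28 bp
  81–174 → 94 bp
  175–216 → 42 bp
  217–233 → 17 bp
Sorted largest to smallest: 94, 42, 33, 28, 19, 17 bp.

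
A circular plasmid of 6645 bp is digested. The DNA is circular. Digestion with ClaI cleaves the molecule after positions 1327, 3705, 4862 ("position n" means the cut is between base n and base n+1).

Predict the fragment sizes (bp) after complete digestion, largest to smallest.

Circular molecule, 3 cuts → 3 fragments:
  3705 − 1327 = 2378 bp
  4862 − 3705 = 1157 bp
  wrap: 6645 − 4862 + 1327 = 3110 bp
Sorted largest to smallest: 3110, 2378, 1157 bp.

3110, 2378, 1157 bp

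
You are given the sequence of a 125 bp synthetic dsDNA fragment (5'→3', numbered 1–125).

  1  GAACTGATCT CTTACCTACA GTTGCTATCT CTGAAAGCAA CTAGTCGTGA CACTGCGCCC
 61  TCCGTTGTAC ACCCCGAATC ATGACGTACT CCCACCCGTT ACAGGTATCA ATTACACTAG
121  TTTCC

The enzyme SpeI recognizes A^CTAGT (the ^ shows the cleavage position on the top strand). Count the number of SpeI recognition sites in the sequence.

2

ACTAGT occurs starting at positions 40, 116.
SpeI cuts at 2 sites.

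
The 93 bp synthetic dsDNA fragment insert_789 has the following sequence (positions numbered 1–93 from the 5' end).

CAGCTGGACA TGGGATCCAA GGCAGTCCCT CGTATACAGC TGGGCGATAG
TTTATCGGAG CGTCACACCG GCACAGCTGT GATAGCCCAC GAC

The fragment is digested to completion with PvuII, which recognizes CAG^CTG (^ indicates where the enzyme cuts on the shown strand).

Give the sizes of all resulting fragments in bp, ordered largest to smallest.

PvuII sites (CAGCTG) start at positions 1, 37, 74.
PvuII cuts after base 3 of each site, so after positions 3, 39, 76.
Linear molecule, 3 cuts → 4 fragments:
  1–3 → 3 bp
  4–39 → 36 bp
  40–76 → 37 bp
  77–93 → 17 bp
Sorted largest to smallest: 37, 36, 17, 3 bp.

37, 36, 17, 3 bp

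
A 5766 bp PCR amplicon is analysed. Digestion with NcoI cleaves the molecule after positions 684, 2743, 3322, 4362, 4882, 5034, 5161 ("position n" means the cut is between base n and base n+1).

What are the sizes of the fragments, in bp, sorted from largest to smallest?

Linear molecule, 7 cuts → 8 fragments:
  684 − 0 = 684 bp
  2743 − 684 = 2059 bp
  3322 − 2743 = 579 bp
  4362 − 3322 = 1040 bp
  4882 − 4362 = 520 bp
  5034 − 4882 = 152 bp
  5161 − 5034 = 127 bp
  5766 − 5161 = 605 bp
Sorted largest to smallest: 2059, 1040, 684, 605, 579, 520, 152, 127 bp.

2059, 1040, 684, 605, 579, 520, 152, 127 bp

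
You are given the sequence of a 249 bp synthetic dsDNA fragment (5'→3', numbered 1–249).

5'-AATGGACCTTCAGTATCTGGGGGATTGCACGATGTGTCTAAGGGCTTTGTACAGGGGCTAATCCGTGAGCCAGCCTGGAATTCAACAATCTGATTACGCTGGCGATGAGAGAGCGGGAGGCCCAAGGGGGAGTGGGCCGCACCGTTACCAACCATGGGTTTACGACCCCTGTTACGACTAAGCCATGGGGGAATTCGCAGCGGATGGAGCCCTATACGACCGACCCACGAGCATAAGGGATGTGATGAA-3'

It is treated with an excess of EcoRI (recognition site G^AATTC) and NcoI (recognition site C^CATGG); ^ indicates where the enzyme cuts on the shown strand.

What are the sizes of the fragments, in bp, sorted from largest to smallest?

78, 74, 58, 31, 8 bp

EcoRI sites (GAATTC) start at positions 78, 191.
EcoRI cuts after the first base of each site, so after positions 78, 191.
NcoI sites (CCATGG) start at positions 152, 183.
NcoI cuts after the first base of each site, so after positions 152, 183.
Combined cut positions: 78, 152, 183, 191.
Linear molecule, 4 cuts → 5 fragments:
  1–78 → 78 bp
  79–152 → 74 bp
  153–183 → 31 bp
  184–191 → 8 bp
  192–249 → 58 bp
Sorted largest to smallest: 78, 74, 58, 31, 8 bp.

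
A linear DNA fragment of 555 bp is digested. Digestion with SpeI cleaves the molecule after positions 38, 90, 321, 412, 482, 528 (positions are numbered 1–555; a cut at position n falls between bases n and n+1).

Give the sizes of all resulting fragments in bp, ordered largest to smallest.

231, 91, 70, 52, 46, 38, 27 bp

Linear molecule, 6 cuts → 7 fragments:
  38 − 0 = 38 bp
  90 − 38 = 52 bp
  321 − 90 = 231 bp
  412 − 321 = 91 bp
  482 − 412 = 70 bp
  528 − 482 = 46 bp
  555 − 528 = 27 bp
Sorted largest to smallest: 231, 91, 70, 52, 46, 38, 27 bp.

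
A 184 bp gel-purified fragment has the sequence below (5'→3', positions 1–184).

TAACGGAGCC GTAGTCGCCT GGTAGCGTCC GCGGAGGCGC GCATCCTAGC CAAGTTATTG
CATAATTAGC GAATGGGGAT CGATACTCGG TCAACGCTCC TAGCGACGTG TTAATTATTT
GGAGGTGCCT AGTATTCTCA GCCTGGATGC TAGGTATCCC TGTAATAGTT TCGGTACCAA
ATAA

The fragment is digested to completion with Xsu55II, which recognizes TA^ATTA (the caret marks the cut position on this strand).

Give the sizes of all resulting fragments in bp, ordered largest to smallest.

71, 64, 49 bp

Xsu55II sites (TAATTA) start at positions 63, 112.
Xsu55II cuts after base 2 of each site, so after positions 64, 113.
Linear molecule, 2 cuts → 3 fragments:
  1–64 → 64 bp
  65–113 → 49 bp
  114–184 → 71 bp
Sorted largest to smallest: 71, 64, 49 bp.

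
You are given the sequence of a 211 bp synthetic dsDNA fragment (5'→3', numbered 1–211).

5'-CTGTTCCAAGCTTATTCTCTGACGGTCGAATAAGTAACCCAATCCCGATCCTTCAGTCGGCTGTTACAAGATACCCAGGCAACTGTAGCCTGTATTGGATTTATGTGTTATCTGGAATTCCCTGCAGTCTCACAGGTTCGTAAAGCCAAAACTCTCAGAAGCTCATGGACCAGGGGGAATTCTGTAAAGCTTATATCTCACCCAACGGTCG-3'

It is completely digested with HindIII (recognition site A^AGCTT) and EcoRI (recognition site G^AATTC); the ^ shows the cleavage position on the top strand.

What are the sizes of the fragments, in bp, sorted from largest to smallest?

HindIII sites (AAGCTT) start at positions 8, 187.
HindIII cuts after the first base of each site, so after positions 8, 187.
EcoRI sites (GAATTC) start at positions 115, 177.
EcoRI cuts after the first base of each site, so after positions 115, 177.
Combined cut positions: 8, 115, 177, 187.
Linear molecule, 4 cuts → 5 fragments:
  1–8 → 8 bp
  9–115 → 107 bp
  116–177 → 62 bp
  178–187 → 10 bp
  188–211 → 24 bp
Sorted largest to smallest: 107, 62, 24, 10, 8 bp.

107, 62, 24, 10, 8 bp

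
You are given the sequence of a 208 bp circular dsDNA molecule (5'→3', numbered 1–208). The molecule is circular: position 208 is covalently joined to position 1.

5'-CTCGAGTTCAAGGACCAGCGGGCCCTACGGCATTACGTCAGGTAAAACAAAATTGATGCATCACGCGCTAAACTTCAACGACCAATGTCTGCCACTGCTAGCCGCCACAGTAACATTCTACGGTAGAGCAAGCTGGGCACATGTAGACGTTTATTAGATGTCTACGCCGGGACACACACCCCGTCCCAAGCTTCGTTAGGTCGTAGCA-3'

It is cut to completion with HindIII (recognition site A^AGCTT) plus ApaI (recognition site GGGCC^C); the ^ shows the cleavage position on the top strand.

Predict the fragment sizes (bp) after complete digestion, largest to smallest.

164, 44 bp

The HindIII site (AAGCTT) starts at position 188.
HindIII cuts after the first base of each site, so after position 188.
The ApaI site (GGGCCC) starts at position 20.
ApaI cuts after base 5 of each site (before the last base), so after position 24.
Combined cut positions: 24, 188.
Circular molecule, 2 cuts → 2 fragments:
  25–188 → 164 bp
  189–208 then 1–24 → 20 + 24 = 44 bp
Sorted largest to smallest: 164, 44 bp.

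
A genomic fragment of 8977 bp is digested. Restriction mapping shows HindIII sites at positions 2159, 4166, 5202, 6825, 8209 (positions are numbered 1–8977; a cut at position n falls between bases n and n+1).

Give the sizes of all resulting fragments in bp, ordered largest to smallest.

Linear molecule, 5 cuts → 6 fragments:
  2159 − 0 = 2159 bp
  4166 − 2159 = 2007 bp
  5202 − 4166 = 1036 bp
  6825 − 5202 = 1623 bp
  8209 − 6825 = 1384 bp
  8977 − 8209 = 768 bp
Sorted largest to smallest: 2159, 2007, 1623, 1384, 1036, 768 bp.

2159, 2007, 1623, 1384, 1036, 768 bp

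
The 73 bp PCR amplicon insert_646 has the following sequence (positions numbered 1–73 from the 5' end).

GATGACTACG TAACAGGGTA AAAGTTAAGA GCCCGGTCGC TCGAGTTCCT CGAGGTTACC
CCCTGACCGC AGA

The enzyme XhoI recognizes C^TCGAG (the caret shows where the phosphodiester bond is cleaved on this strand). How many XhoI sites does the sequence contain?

CTCGAG occurs starting at positions 40, 49.
XhoI cuts at 2 sites.

2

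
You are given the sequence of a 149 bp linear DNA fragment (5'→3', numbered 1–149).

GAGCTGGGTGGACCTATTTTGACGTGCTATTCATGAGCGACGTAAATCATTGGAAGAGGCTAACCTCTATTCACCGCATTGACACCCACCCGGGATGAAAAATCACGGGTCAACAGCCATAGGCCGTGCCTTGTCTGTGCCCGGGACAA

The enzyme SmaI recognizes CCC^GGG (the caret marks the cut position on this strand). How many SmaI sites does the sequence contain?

2

CCCGGG occurs starting at positions 89, 140.
SmaI cuts at 2 sites.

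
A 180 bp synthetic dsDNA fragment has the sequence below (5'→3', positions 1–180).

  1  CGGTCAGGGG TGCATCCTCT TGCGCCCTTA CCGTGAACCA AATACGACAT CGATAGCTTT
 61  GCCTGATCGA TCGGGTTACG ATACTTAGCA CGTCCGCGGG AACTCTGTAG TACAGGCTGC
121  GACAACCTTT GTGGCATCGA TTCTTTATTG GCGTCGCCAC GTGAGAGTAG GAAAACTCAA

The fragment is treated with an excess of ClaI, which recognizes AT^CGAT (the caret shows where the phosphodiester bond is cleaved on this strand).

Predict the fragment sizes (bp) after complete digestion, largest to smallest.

ClaI sites (ATCGAT) start at positions 49, 66, 136.
ClaI cuts after base 2 of each site, so after positions 50, 67, 137.
Linear molecule, 3 cuts → 4 fragments:
  1–50 → 50 bp
  51–67 → 17 bp
  68–137 → 70 bp
  138–180 → 43 bp
Sorted largest to smallest: 70, 50, 43, 17 bp.

70, 50, 43, 17 bp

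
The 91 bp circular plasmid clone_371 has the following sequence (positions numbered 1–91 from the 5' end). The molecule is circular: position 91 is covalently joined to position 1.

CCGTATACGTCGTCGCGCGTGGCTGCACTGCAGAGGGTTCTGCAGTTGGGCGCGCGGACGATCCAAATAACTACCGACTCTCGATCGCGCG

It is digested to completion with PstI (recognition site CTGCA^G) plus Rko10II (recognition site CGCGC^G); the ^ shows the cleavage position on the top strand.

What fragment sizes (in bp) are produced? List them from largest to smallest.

35, 19, 14, 12, 11 bp

PstI sites (CTGCAG) start at positions 28, 40.
PstI cuts after base 5 of each site (before the last base), so after positions 32, 44.
Rko10II sites (CGCGCG) start at positions 14, 51, 86.
Rko10II cuts after base 5 of each site (before the last base), so after positions 18, 55, 90.
Combined cut positions: 18, 32, 44, 55, 90.
Circular molecule, 5 cuts → 5 fragments:
  19–32 → 14 bp
  33–44 → 12 bp
  45–55 → 11 bp
  56–90 → 35 bp
  91–91 then 1–18 → 1 + 18 = 19 bp
Sorted largest to smallest: 35, 19, 14, 12, 11 bp.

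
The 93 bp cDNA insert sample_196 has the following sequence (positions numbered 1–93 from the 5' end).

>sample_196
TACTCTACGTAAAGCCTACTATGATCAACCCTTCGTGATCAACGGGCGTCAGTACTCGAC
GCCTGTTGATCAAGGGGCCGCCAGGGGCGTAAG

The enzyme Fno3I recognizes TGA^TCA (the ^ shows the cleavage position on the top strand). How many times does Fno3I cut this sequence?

3

TGATCA occurs starting at positions 22, 36, 67.
Fno3I cuts at 3 sites.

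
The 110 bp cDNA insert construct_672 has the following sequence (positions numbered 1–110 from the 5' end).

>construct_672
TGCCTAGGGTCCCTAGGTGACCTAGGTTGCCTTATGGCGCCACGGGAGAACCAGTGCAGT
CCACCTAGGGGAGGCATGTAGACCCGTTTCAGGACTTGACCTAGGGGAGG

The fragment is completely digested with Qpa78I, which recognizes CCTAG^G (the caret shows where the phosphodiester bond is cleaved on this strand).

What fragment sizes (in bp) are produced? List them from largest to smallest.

43, 36, 9, 9, 7, 6 bp

Qpa78I sites (CCTAGG) start at positions 3, 12, 21, 64, 100.
Qpa78I cuts after base 5 of each site (before the last base), so after positions 7, 16, 25, 68, 104.
Linear molecule, 5 cuts → 6 fragments:
  1–7 → 7 bp
  8–16 → 9 bp
  17–25 → 9 bp
  26–68 → 43 bp
  69–104 → 36 bp
  105–110 → 6 bp
Sorted largest to smallest: 43, 36, 9, 9, 7, 6 bp.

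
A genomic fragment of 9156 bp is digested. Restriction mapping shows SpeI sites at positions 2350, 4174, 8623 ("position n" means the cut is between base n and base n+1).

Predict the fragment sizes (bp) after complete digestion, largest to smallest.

Linear molecule, 3 cuts → 4 fragments:
  2350 − 0 = 2350 bp
  4174 − 2350 = 1824 bp
  8623 − 4174 = 4449 bp
  9156 − 8623 = 533 bp
Sorted largest to smallest: 4449, 2350, 1824, 533 bp.

4449, 2350, 1824, 533 bp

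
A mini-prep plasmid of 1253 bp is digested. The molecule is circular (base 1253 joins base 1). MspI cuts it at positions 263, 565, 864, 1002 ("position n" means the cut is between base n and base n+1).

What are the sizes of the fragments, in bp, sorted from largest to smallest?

Circular molecule, 4 cuts → 4 fragments:
  565 − 263 = 302 bp
  864 − 565 = 299 bp
  1002 − 864 = 138 bp
  wrap: 1253 − 1002 + 263 = 514 bp
Sorted largest to smallest: 514, 302, 299, 138 bp.

514, 302, 299, 138 bp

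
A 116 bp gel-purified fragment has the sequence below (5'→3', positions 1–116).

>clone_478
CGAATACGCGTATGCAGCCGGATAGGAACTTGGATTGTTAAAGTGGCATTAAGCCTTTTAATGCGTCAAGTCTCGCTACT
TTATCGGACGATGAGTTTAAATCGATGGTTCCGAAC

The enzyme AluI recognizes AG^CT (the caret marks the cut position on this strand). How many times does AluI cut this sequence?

0

No occurrence of AGCT is present in the sequence.
AluI does not cut: 0 sites.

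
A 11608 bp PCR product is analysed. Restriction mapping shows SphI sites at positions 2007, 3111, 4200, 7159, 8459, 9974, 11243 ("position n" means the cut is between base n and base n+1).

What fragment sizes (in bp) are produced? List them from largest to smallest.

2959, 2007, 1515, 1300, 1269, 1104, 1089, 365 bp

Linear molecule, 7 cuts → 8 fragments:
  2007 − 0 = 2007 bp
  3111 − 2007 = 1104 bp
  4200 − 3111 = 1089 bp
  7159 − 4200 = 2959 bp
  8459 − 7159 = 1300 bp
  9974 − 8459 = 1515 bp
  11243 − 9974 = 1269 bp
  11608 − 11243 = 365 bp
Sorted largest to smallest: 2959, 2007, 1515, 1300, 1269, 1104, 1089, 365 bp.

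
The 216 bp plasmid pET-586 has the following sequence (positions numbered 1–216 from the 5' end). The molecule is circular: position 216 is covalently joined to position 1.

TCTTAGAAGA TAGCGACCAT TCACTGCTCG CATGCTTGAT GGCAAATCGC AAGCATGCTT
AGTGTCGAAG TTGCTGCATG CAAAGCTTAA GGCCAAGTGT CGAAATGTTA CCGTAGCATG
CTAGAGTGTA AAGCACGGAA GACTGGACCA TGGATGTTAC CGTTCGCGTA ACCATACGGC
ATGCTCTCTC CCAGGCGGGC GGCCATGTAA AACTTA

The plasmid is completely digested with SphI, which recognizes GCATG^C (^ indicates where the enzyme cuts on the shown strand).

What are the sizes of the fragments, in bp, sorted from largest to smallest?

67, 63, 40, 23, 23 bp

SphI sites (GCATGC) start at positions 30, 53, 76, 116, 179.
SphI cuts after base 5 of each site (before the last base), so after positions 34, 57, 80, 120, 183.
Circular molecule, 5 cuts → 5 fragments:
  35–57 → 23 bp
  58–80 → 23 bp
  81–120 → 40 bp
  121–183 → 63 bp
  184–216 then 1–34 → 33 + 34 = 67 bp
Sorted largest to smallest: 67, 63, 40, 23, 23 bp.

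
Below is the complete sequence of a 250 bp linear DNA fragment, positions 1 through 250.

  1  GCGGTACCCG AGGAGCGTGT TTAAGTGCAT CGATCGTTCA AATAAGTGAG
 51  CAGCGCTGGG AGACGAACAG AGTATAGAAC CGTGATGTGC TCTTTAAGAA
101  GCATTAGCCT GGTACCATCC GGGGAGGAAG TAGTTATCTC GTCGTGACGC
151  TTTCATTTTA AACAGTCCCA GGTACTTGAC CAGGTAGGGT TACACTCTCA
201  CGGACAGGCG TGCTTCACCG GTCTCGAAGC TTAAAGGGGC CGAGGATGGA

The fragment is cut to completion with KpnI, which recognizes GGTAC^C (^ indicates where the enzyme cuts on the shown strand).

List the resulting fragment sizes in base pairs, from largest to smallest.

135, 108, 7 bp

KpnI sites (GGTACC) start at positions 3, 111.
KpnI cuts after base 5 of each site (before the last base), so after positions 7, 115.
Linear molecule, 2 cuts → 3 fragments:
  1–7 → 7 bp
  8–115 → 108 bp
  116–250 → 135 bp
Sorted largest to smallest: 135, 108, 7 bp.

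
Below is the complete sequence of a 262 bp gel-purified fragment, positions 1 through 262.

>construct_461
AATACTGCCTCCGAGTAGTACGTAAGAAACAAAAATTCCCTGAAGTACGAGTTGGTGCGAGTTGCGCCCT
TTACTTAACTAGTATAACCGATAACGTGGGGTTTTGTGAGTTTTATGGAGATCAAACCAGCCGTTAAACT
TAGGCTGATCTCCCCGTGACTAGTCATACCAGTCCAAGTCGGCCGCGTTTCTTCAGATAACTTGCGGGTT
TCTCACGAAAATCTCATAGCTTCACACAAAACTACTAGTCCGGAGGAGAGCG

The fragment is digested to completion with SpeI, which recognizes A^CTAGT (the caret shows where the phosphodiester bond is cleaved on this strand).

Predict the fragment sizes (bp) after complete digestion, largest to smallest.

SpeI sites (ACTAGT) start at positions 78, 159, 244.
SpeI cuts after the first base of each site, so after positions 78, 159, 244.
Linear molecule, 3 cuts → 4 fragments:
  1–78 → 78 bp
  79–159 → 81 bp
  160–244 → 85 bp
  245–262 → 18 bp
Sorted largest to smallest: 85, 81, 78, 18 bp.

85, 81, 78, 18 bp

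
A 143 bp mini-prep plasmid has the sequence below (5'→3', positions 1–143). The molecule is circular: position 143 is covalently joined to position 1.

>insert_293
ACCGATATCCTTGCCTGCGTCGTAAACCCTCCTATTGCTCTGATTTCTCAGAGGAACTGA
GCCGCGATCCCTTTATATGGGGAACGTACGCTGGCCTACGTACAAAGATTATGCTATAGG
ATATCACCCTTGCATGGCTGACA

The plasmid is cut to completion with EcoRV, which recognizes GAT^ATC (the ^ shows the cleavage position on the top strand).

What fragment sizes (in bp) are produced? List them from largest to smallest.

116, 27 bp

EcoRV sites (GATATC) start at positions 4, 120.
EcoRV cuts after base 3 of each site, so after positions 6, 122.
Circular molecule, 2 cuts → 2 fragments:
  7–122 → 116 bp
  123–143 then 1–6 → 21 + 6 = 27 bp
Sorted largest to smallest: 116, 27 bp.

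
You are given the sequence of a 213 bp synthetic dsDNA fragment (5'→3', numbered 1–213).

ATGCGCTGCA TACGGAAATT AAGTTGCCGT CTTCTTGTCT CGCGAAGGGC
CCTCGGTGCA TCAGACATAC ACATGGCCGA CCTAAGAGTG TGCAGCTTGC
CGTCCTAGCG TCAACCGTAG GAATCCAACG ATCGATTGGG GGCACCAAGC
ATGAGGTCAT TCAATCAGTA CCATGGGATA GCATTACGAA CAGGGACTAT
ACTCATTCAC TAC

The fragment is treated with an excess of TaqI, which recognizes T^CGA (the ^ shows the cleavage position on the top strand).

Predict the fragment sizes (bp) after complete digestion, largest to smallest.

132, 81 bp

The TaqI site (TCGA) starts at position 132.
TaqI cuts after the first base of each site, so after position 132.
Linear molecule, 1 cut → 2 fragments:
  1–132 → 132 bp
  133–213 → 81 bp
Sorted largest to smallest: 132, 81 bp.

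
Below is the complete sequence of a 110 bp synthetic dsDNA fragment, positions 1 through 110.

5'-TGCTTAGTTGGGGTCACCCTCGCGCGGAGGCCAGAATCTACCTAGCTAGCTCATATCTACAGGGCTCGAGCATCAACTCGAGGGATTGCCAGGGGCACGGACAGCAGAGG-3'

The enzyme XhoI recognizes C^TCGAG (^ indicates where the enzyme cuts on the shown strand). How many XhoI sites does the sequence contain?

2

CTCGAG occurs starting at positions 65, 77.
XhoI cuts at 2 sites.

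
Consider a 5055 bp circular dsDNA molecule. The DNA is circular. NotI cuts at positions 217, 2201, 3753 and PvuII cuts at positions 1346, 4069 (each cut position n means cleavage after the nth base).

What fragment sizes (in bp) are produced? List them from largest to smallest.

1552, 1203, 1129, 855, 316 bp

Combined cut positions (sorted): 217, 1346, 2201, 3753, 4069.
Circular molecule, 5 cuts → 5 fragments:
  1346 − 217 = 1129 bp
  2201 − 1346 = 855 bp
  3753 − 2201 = 1552 bp
  4069 − 3753 = 316 bp
  wrap: 5055 − 4069 + 217 = 1203 bp
Sorted largest to smallest: 1552, 1203, 1129, 855, 316 bp.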